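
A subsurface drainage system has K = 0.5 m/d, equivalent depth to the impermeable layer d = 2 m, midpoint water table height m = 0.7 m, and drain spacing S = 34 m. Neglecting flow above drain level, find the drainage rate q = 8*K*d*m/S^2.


q = 8*K*d*m/S^2
q = 8*0.5*2*0.7/34^2
q = 5.6000 / 1156

0.0048 m/d


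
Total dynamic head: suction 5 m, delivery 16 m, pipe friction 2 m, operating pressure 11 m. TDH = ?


TDH = Hs + Hd + hf + Hp = 5 + 16 + 2 + 11 = 34

34 m


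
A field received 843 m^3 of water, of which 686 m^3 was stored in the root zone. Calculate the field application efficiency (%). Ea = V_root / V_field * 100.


Ea = V_root / V_field * 100 = 686 / 843 * 100 = 81.3760%

81.3760 %


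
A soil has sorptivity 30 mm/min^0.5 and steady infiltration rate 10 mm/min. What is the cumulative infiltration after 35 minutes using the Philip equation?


F = S*sqrt(t) + A*t
F = 30*sqrt(35) + 10*35
F = 30*5.916080 + 350

527.4824 mm


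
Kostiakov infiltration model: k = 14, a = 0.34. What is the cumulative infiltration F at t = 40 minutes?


F = k * t^a = 14 * 40^0.34
F = 14 * 3.505100

49.0714 mm


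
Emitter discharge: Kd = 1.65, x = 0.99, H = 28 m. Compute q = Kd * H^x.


q = Kd * H^x = 1.65 * 28^0.99 = 1.65 * 27.082357

44.6859 L/h


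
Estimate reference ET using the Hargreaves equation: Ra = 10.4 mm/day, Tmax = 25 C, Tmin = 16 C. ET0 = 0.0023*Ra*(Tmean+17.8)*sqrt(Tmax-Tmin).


Tmean = (Tmax + Tmin)/2 = (25 + 16)/2 = 20.5
ET0 = 0.0023 * 10.4 * (20.5 + 17.8) * sqrt(25 - 16)
ET0 = 0.0023 * 10.4 * 38.3 * 3.000000

2.7484 mm/day


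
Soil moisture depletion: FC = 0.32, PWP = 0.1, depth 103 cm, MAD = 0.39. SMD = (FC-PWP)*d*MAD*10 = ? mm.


SMD = (FC - PWP) * d * MAD * 10
SMD = (0.32 - 0.1) * 103 * 0.39 * 10
SMD = 0.2200 * 103 * 0.39 * 10

88.3740 mm


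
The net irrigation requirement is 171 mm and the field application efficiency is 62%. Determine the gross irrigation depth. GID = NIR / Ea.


Ea = 62% = 0.62
GID = NIR / Ea = 171 / 0.62 = 275.8065 mm

275.8065 mm


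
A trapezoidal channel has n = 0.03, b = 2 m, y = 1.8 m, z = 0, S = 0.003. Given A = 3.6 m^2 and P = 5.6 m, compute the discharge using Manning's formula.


R = A/P = 3.6/5.6 = 0.642857
Q = (1/0.03) * 3.6 * 0.642857^(2/3) * 0.003^0.5

4.8957 m^3/s


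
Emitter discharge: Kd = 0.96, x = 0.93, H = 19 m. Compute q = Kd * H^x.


q = Kd * H^x = 0.96 * 19^0.93 = 0.96 * 15.461116

14.8427 L/h


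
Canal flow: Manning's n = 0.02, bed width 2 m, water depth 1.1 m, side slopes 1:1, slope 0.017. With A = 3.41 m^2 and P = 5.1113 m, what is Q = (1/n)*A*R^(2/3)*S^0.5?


R = A/P = 3.41/5.1113 = 0.667149
Q = (1/0.02) * 3.41 * 0.667149^(2/3) * 0.017^0.5

16.9732 m^3/s


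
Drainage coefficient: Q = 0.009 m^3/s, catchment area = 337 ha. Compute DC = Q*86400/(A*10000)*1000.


DC = Q * 86400 / (A * 10000) * 1000
DC = 0.009 * 86400 / (337 * 10000) * 1000
DC = 777600.0000 / 3370000

0.2307 mm/day


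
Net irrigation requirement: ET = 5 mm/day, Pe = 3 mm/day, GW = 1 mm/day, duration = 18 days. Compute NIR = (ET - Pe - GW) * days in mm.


Daily deficit = ET - Pe - GW = 5 - 3 - 1 = 1 mm/day
NIR = 1 * 18 = 18 mm

18.0000 mm


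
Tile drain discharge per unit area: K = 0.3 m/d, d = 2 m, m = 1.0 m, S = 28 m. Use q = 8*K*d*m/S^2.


q = 8*K*d*m/S^2
q = 8*0.3*2*1.0/28^2
q = 4.8000 / 784

0.0061 m/d


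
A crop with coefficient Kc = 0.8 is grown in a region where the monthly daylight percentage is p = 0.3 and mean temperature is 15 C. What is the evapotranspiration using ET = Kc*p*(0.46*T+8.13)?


ET = Kc * p * (0.46*T + 8.13)
ET = 0.8 * 0.3 * (0.46*15 + 8.13)
ET = 0.8 * 0.3 * 15.0300

3.6072 mm/day


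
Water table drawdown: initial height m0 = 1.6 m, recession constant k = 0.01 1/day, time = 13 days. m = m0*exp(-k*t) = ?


m = m0 * exp(-k*t)
m = 1.6 * exp(-0.01 * 13)
m = 1.6 * exp(-0.1300)

1.4050 m


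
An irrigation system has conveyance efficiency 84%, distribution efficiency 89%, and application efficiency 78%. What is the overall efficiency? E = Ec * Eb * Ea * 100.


Ec = 0.84, Eb = 0.89, Ea = 0.78
E = 0.84 * 0.89 * 0.78 * 100 = 58.3128%

58.3128 %


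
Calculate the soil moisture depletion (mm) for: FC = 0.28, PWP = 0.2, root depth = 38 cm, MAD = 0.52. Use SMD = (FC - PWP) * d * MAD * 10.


SMD = (FC - PWP) * d * MAD * 10
SMD = (0.28 - 0.2) * 38 * 0.52 * 10
SMD = 0.0800 * 38 * 0.52 * 10

15.8080 mm


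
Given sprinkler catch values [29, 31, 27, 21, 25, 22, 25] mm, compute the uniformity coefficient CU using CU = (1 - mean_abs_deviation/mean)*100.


mean = 25.714286 mm
MAD = 2.816327 mm
CU = (1 - 2.816327/25.714286)*100

89.0476 %


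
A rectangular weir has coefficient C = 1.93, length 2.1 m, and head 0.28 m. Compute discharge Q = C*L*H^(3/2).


Q = C * L * H^(3/2) = 1.93 * 2.1 * 0.28^1.5 = 1.93 * 2.1 * 0.148162

0.6005 m^3/s


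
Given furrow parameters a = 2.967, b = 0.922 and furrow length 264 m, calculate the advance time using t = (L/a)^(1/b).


t = (L/a)^(1/b)
t = (264/2.967)^(1/0.922)
t = 88.978766^(1/0.922)

130.0749 min


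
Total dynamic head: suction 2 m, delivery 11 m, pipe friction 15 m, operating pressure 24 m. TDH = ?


TDH = Hs + Hd + hf + Hp = 2 + 11 + 15 + 24 = 52

52 m


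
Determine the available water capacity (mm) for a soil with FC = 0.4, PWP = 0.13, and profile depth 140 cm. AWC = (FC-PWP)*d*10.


AWC = (FC - PWP) * d * 10
AWC = (0.4 - 0.13) * 140 * 10
AWC = 0.2700 * 140 * 10

378.0000 mm


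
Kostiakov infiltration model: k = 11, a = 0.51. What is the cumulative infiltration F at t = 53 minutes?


F = k * t^a = 11 * 53^0.51
F = 11 * 7.574966

83.3246 mm


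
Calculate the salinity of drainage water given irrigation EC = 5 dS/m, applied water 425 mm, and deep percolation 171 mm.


EC_dw = EC_iw * D_iw / D_dw
EC_dw = 5 * 425 / 171
EC_dw = 2125 / 171

12.4269 dS/m


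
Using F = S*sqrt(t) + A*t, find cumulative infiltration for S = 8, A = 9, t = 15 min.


F = S*sqrt(t) + A*t
F = 8*sqrt(15) + 9*15
F = 8*3.872983 + 135

165.9839 mm


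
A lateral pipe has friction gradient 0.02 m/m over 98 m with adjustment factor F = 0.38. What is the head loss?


hf = J * L * F = 0.02 * 98 * 0.38 = 0.7448 m

0.7448 m


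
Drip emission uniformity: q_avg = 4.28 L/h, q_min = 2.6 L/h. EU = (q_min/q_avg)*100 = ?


EU = (q_min/q_avg)*100 = (2.6/4.28)*100 = 60.7477%

60.7477 %


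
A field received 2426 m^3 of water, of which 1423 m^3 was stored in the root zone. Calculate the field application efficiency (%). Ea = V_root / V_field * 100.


Ea = V_root / V_field * 100 = 1423 / 2426 * 100 = 58.6562%

58.6562 %


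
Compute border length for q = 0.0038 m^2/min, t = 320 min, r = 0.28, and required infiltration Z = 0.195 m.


L = q*t/((1+r)*Z)
L = 0.0038*320/((1+0.28)*0.195)
L = 1.216/0.2496

4.8718 m


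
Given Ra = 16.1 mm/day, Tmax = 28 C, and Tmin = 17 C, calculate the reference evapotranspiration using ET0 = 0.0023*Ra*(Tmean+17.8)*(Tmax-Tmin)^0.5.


Tmean = (Tmax + Tmin)/2 = (28 + 17)/2 = 22.5
ET0 = 0.0023 * 16.1 * (22.5 + 17.8) * sqrt(28 - 17)
ET0 = 0.0023 * 16.1 * 40.3 * 3.316625

4.9494 mm/day


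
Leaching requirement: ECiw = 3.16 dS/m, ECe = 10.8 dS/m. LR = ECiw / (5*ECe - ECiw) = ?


LR = ECiw / (5*ECe - ECiw)
LR = 3.16 / (5*10.8 - 3.16)
LR = 3.16 / 50.8400

0.0622


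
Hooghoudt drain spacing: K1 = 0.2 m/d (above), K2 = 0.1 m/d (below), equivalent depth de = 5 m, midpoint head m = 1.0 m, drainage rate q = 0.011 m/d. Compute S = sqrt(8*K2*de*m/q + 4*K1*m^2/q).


S^2 = 8*K2*de*m/q + 4*K1*m^2/q
S^2 = 8*0.1*5*1.0/0.011 + 4*0.2*1.0^2/0.011
S = sqrt(436.3636)

20.8893 m


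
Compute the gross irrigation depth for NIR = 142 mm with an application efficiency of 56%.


Ea = 56% = 0.56
GID = NIR / Ea = 142 / 0.56 = 253.5714 mm

253.5714 mm


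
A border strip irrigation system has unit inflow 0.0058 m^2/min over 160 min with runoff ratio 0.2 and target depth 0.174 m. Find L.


L = q*t/((1+r)*Z)
L = 0.0058*160/((1+0.2)*0.174)
L = 0.928/0.2088

4.4444 m


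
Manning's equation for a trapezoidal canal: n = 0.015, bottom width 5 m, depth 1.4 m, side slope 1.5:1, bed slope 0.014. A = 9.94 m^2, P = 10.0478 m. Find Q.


R = A/P = 9.94/10.0478 = 0.989271
Q = (1/0.015) * 9.94 * 0.989271^(2/3) * 0.014^0.5

77.8459 m^3/s


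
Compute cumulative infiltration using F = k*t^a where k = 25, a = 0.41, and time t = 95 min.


F = k * t^a = 25 * 95^0.41
F = 25 * 6.469440

161.7360 mm


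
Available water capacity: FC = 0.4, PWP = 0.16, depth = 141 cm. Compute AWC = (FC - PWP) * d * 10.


AWC = (FC - PWP) * d * 10
AWC = (0.4 - 0.16) * 141 * 10
AWC = 0.2400 * 141 * 10

338.4000 mm


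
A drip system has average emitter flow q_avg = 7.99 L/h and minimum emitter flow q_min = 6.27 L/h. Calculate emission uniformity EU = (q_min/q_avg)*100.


EU = (q_min/q_avg)*100 = (6.27/7.99)*100 = 78.4731%

78.4731 %


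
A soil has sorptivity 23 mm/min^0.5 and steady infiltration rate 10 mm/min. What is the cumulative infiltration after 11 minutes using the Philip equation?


F = S*sqrt(t) + A*t
F = 23*sqrt(11) + 10*11
F = 23*3.316625 + 110

186.2824 mm


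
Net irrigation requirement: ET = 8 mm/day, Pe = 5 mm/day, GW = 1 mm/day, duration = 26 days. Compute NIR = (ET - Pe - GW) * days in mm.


Daily deficit = ET - Pe - GW = 8 - 5 - 1 = 2 mm/day
NIR = 2 * 26 = 52 mm

52.0000 mm


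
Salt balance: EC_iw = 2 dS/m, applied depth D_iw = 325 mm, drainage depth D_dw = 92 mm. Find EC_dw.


EC_dw = EC_iw * D_iw / D_dw
EC_dw = 2 * 325 / 92
EC_dw = 650 / 92

7.0652 dS/m


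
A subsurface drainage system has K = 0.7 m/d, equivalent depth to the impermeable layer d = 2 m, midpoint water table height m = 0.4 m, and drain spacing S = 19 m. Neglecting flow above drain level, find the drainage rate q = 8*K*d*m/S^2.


q = 8*K*d*m/S^2
q = 8*0.7*2*0.4/19^2
q = 4.4800 / 361

0.0124 m/d


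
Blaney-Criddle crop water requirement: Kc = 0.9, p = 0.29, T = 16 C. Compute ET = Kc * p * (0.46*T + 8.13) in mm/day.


ET = Kc * p * (0.46*T + 8.13)
ET = 0.9 * 0.29 * (0.46*16 + 8.13)
ET = 0.9 * 0.29 * 15.4900

4.0429 mm/day


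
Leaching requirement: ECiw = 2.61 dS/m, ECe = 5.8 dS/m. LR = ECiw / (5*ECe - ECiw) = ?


LR = ECiw / (5*ECe - ECiw)
LR = 2.61 / (5*5.8 - 2.61)
LR = 2.61 / 26.3900

0.0989


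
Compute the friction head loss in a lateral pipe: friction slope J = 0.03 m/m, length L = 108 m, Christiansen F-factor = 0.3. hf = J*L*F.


hf = J * L * F = 0.03 * 108 * 0.3 = 0.9720 m

0.9720 m


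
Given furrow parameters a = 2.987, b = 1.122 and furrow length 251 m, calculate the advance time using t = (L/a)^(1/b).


t = (L/a)^(1/b)
t = (251/2.987)^(1/1.122)
t = 84.030800^(1/1.122)

51.9022 min


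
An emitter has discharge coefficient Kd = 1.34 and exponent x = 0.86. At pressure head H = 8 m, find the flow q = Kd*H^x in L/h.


q = Kd * H^x = 1.34 * 8^0.86 = 1.34 * 5.979397

8.0124 L/h


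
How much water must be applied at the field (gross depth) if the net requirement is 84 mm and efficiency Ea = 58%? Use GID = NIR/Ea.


Ea = 58% = 0.58
GID = NIR / Ea = 84 / 0.58 = 144.8276 mm

144.8276 mm


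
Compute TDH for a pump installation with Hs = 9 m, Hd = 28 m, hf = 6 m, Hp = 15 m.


TDH = Hs + Hd + hf + Hp = 9 + 28 + 6 + 15 = 58

58 m


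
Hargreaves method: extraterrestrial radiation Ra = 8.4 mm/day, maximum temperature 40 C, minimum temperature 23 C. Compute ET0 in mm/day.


Tmean = (Tmax + Tmin)/2 = (40 + 23)/2 = 31.5
ET0 = 0.0023 * 8.4 * (31.5 + 17.8) * sqrt(40 - 23)
ET0 = 0.0023 * 8.4 * 49.3 * 4.123106

3.9272 mm/day


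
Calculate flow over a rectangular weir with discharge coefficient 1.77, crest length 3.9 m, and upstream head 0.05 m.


Q = C * L * H^(3/2) = 1.77 * 3.9 * 0.05^1.5 = 1.77 * 3.9 * 0.011180

0.0772 m^3/s


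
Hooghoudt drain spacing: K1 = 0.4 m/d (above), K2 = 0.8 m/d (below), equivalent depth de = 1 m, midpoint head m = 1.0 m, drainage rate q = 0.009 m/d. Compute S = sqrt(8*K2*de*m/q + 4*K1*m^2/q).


S^2 = 8*K2*de*m/q + 4*K1*m^2/q
S^2 = 8*0.8*1*1.0/0.009 + 4*0.4*1.0^2/0.009
S = sqrt(888.8889)

29.8142 m


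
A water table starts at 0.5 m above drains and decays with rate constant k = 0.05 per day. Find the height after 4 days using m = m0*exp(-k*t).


m = m0 * exp(-k*t)
m = 0.5 * exp(-0.05 * 4)
m = 0.5 * exp(-0.2000)

0.4094 m


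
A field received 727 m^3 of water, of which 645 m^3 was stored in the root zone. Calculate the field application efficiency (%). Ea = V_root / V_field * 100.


Ea = V_root / V_field * 100 = 645 / 727 * 100 = 88.7208%

88.7208 %


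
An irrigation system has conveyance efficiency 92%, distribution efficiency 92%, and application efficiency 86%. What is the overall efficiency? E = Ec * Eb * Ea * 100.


Ec = 0.92, Eb = 0.92, Ea = 0.86
E = 0.92 * 0.92 * 0.86 * 100 = 72.7904%

72.7904 %


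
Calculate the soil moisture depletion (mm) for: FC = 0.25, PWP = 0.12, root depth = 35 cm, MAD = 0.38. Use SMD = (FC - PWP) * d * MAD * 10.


SMD = (FC - PWP) * d * MAD * 10
SMD = (0.25 - 0.12) * 35 * 0.38 * 10
SMD = 0.1300 * 35 * 0.38 * 10

17.2900 mm


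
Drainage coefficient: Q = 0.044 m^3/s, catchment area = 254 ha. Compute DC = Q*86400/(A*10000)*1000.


DC = Q * 86400 / (A * 10000) * 1000
DC = 0.044 * 86400 / (254 * 10000) * 1000
DC = 3801600.0000 / 2540000

1.4967 mm/day


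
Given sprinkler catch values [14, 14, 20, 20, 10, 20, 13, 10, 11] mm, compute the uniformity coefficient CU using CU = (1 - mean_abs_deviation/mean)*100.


mean = 14.666667 mm
MAD = 3.555556 mm
CU = (1 - 3.555556/14.666667)*100

75.7576 %


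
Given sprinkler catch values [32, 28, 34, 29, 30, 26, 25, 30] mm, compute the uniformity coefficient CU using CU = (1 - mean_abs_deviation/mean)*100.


mean = 29.250000 mm
MAD = 2.250000 mm
CU = (1 - 2.250000/29.250000)*100

92.3077 %


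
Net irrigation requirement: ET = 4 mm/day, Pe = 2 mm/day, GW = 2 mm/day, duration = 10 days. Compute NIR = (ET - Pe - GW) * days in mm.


Daily deficit = ET - Pe - GW = 4 - 2 - 2 = 0 mm/day
NIR = 0 * 10 = 0 mm

0 mm


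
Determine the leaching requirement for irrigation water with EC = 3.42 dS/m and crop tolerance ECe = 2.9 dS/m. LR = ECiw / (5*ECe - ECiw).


LR = ECiw / (5*ECe - ECiw)
LR = 3.42 / (5*2.9 - 3.42)
LR = 3.42 / 11.0800

0.3087


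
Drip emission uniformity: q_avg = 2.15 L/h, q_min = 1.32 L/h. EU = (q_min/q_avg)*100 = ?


EU = (q_min/q_avg)*100 = (1.32/2.15)*100 = 61.3953%

61.3953 %


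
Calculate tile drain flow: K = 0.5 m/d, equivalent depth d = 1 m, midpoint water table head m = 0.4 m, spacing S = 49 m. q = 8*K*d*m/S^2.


q = 8*K*d*m/S^2
q = 8*0.5*1*0.4/49^2
q = 1.6000 / 2401

6.6639e-04 m/d


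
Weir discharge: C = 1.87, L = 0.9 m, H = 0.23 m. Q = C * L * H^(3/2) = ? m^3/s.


Q = C * L * H^(3/2) = 1.87 * 0.9 * 0.23^1.5 = 1.87 * 0.9 * 0.110304

0.1856 m^3/s


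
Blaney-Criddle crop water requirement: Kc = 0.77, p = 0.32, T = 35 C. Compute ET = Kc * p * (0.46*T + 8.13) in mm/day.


ET = Kc * p * (0.46*T + 8.13)
ET = 0.77 * 0.32 * (0.46*35 + 8.13)
ET = 0.77 * 0.32 * 24.2300

5.9703 mm/day


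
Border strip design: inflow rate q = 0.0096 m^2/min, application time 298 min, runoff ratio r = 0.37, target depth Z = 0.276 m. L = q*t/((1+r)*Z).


L = q*t/((1+r)*Z)
L = 0.0096*298/((1+0.37)*0.276)
L = 2.8608/0.37812

7.5659 m


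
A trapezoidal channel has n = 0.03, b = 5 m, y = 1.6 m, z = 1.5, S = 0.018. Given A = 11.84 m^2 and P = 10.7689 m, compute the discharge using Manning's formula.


R = A/P = 11.84/10.7689 = 1.099462
Q = (1/0.03) * 11.84 * 1.099462^(2/3) * 0.018^0.5

56.4053 m^3/s


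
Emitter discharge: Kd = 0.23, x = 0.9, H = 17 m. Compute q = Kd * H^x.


q = Kd * H^x = 0.23 * 17^0.9 = 0.23 * 12.805721

2.9453 L/h


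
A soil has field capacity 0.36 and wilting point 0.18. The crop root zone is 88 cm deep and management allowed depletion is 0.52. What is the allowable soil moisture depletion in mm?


SMD = (FC - PWP) * d * MAD * 10
SMD = (0.36 - 0.18) * 88 * 0.52 * 10
SMD = 0.1800 * 88 * 0.52 * 10

82.3680 mm


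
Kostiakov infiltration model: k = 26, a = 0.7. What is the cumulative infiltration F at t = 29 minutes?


F = k * t^a = 26 * 29^0.7
F = 26 * 10.560357

274.5693 mm


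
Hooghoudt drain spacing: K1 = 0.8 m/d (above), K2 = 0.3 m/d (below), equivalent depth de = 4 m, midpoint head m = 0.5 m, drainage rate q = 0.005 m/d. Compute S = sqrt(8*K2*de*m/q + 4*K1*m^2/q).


S^2 = 8*K2*de*m/q + 4*K1*m^2/q
S^2 = 8*0.3*4*0.5/0.005 + 4*0.8*0.5^2/0.005
S = sqrt(1120.0000)

33.4664 m


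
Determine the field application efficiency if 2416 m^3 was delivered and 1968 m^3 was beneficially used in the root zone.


Ea = V_root / V_field * 100 = 1968 / 2416 * 100 = 81.4570%

81.4570 %


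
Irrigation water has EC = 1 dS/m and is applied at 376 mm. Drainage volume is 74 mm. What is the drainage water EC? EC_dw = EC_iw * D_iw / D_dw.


EC_dw = EC_iw * D_iw / D_dw
EC_dw = 1 * 376 / 74
EC_dw = 376 / 74

5.0811 dS/m


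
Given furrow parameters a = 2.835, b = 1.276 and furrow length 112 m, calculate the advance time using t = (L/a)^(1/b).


t = (L/a)^(1/b)
t = (112/2.835)^(1/1.276)
t = 39.506173^(1/1.276)

17.8363 min


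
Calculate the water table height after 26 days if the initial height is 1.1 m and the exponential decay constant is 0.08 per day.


m = m0 * exp(-k*t)
m = 1.1 * exp(-0.08 * 26)
m = 1.1 * exp(-2.0800)

0.1374 m


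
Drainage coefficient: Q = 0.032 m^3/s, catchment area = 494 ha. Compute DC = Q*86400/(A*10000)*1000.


DC = Q * 86400 / (A * 10000) * 1000
DC = 0.032 * 86400 / (494 * 10000) * 1000
DC = 2764800.0000 / 4940000

0.5597 mm/day


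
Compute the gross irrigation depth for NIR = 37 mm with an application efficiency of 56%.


Ea = 56% = 0.56
GID = NIR / Ea = 37 / 0.56 = 66.0714 mm

66.0714 mm


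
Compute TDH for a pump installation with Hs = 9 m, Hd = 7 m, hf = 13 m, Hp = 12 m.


TDH = Hs + Hd + hf + Hp = 9 + 7 + 13 + 12 = 41

41 m


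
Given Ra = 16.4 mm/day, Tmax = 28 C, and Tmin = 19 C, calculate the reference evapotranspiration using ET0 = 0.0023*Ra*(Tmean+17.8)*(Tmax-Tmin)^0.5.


Tmean = (Tmax + Tmin)/2 = (28 + 19)/2 = 23.5
ET0 = 0.0023 * 16.4 * (23.5 + 17.8) * sqrt(28 - 19)
ET0 = 0.0023 * 16.4 * 41.3 * 3.000000

4.6735 mm/day


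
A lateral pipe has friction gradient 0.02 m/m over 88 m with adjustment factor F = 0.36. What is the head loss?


hf = J * L * F = 0.02 * 88 * 0.36 = 0.6336 m

0.6336 m


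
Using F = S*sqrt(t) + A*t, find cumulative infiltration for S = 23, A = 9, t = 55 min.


F = S*sqrt(t) + A*t
F = 23*sqrt(55) + 9*55
F = 23*7.416198 + 495

665.5726 mm


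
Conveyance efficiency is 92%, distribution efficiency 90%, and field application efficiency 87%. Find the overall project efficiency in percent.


Ec = 0.92, Eb = 0.9, Ea = 0.87
E = 0.92 * 0.9 * 0.87 * 100 = 72.0360%

72.0360 %


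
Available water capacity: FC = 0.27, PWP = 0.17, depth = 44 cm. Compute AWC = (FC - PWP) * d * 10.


AWC = (FC - PWP) * d * 10
AWC = (0.27 - 0.17) * 44 * 10
AWC = 0.1000 * 44 * 10

44.0000 mm


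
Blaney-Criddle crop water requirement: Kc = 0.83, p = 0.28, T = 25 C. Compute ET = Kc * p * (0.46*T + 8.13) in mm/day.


ET = Kc * p * (0.46*T + 8.13)
ET = 0.83 * 0.28 * (0.46*25 + 8.13)
ET = 0.83 * 0.28 * 19.6300

4.5620 mm/day


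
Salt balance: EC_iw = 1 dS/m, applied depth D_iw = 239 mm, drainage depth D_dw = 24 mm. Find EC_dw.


EC_dw = EC_iw * D_iw / D_dw
EC_dw = 1 * 239 / 24
EC_dw = 239 / 24

9.9583 dS/m


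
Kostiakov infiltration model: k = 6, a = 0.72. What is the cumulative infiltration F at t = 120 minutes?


F = k * t^a = 6 * 120^0.72
F = 6 * 31.405846

188.4351 mm


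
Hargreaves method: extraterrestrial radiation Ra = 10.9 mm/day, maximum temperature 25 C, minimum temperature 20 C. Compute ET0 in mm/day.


Tmean = (Tmax + Tmin)/2 = (25 + 20)/2 = 22.5
ET0 = 0.0023 * 10.9 * (22.5 + 17.8) * sqrt(25 - 20)
ET0 = 0.0023 * 10.9 * 40.3 * 2.236068

2.2591 mm/day


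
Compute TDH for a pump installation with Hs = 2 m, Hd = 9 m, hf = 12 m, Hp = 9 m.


TDH = Hs + Hd + hf + Hp = 2 + 9 + 12 + 9 = 32

32 m


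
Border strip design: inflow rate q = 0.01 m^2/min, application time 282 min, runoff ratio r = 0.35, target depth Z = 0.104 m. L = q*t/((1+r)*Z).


L = q*t/((1+r)*Z)
L = 0.01*282/((1+0.35)*0.104)
L = 2.82/0.1404

20.0855 m


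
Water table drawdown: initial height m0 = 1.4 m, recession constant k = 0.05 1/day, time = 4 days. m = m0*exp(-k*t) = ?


m = m0 * exp(-k*t)
m = 1.4 * exp(-0.05 * 4)
m = 1.4 * exp(-0.2000)

1.1462 m


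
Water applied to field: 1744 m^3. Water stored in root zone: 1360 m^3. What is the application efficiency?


Ea = V_root / V_field * 100 = 1360 / 1744 * 100 = 77.9817%

77.9817 %


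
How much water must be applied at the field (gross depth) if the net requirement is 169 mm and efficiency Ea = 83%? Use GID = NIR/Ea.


Ea = 83% = 0.83
GID = NIR / Ea = 169 / 0.83 = 203.6145 mm

203.6145 mm


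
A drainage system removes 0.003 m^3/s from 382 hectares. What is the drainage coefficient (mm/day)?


DC = Q * 86400 / (A * 10000) * 1000
DC = 0.003 * 86400 / (382 * 10000) * 1000
DC = 259200.0000 / 3820000

0.0679 mm/day


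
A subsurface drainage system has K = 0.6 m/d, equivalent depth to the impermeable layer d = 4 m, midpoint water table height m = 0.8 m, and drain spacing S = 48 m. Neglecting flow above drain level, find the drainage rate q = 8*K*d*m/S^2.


q = 8*K*d*m/S^2
q = 8*0.6*4*0.8/48^2
q = 15.3600 / 2304

0.0067 m/d


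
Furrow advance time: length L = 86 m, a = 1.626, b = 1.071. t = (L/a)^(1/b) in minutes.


t = (L/a)^(1/b)
t = (86/1.626)^(1/1.071)
t = 52.890529^(1/1.071)

40.6565 min


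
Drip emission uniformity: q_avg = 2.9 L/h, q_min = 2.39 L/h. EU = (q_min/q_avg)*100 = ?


EU = (q_min/q_avg)*100 = (2.39/2.9)*100 = 82.4138%

82.4138 %


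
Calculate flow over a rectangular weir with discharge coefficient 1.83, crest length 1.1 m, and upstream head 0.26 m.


Q = C * L * H^(3/2) = 1.83 * 1.1 * 0.26^1.5 = 1.83 * 1.1 * 0.132575

0.2669 m^3/s


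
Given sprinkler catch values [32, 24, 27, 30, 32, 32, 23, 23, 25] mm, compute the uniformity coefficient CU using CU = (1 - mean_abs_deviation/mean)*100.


mean = 27.555556 mm
MAD = 3.506173 mm
CU = (1 - 3.506173/27.555556)*100

87.2760 %


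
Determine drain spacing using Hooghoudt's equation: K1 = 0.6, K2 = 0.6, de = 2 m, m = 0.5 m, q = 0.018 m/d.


S^2 = 8*K2*de*m/q + 4*K1*m^2/q
S^2 = 8*0.6*2*0.5/0.018 + 4*0.6*0.5^2/0.018
S = sqrt(300.0000)

17.3205 m


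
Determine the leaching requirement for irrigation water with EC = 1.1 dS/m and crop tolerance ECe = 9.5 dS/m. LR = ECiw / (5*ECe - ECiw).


LR = ECiw / (5*ECe - ECiw)
LR = 1.1 / (5*9.5 - 1.1)
LR = 1.1 / 46.4000

0.0237


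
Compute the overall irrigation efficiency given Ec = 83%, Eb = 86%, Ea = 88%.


Ec = 0.83, Eb = 0.86, Ea = 0.88
E = 0.83 * 0.86 * 0.88 * 100 = 62.8144%

62.8144 %


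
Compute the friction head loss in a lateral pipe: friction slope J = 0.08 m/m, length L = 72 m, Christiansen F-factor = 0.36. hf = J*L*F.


hf = J * L * F = 0.08 * 72 * 0.36 = 2.0736 m

2.0736 m


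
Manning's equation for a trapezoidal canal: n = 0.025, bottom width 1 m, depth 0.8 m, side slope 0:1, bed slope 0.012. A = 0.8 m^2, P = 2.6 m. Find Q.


R = A/P = 0.8/2.6 = 0.307692
Q = (1/0.025) * 0.8 * 0.307692^(2/3) * 0.012^0.5

1.5977 m^3/s


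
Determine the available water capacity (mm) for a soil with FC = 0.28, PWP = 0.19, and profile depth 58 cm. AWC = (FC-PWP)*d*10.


AWC = (FC - PWP) * d * 10
AWC = (0.28 - 0.19) * 58 * 10
AWC = 0.0900 * 58 * 10

52.2000 mm


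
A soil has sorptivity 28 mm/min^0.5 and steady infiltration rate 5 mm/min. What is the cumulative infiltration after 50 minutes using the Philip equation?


F = S*sqrt(t) + A*t
F = 28*sqrt(50) + 5*50
F = 28*7.071068 + 250

447.9899 mm


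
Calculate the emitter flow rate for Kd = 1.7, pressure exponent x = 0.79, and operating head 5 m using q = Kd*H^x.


q = Kd * H^x = 1.7 * 5^0.79 = 1.7 * 3.566041

6.0623 L/h


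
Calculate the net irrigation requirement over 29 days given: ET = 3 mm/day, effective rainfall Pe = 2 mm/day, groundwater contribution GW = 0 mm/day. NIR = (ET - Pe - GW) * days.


Daily deficit = ET - Pe - GW = 3 - 2 - 0 = 1 mm/day
NIR = 1 * 29 = 29 mm

29.0000 mm


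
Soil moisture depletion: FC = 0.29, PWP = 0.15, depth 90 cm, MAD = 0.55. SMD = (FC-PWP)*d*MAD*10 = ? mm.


SMD = (FC - PWP) * d * MAD * 10
SMD = (0.29 - 0.15) * 90 * 0.55 * 10
SMD = 0.1400 * 90 * 0.55 * 10

69.3000 mm


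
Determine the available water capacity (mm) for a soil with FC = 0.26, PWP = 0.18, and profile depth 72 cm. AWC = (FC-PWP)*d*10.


AWC = (FC - PWP) * d * 10
AWC = (0.26 - 0.18) * 72 * 10
AWC = 0.0800 * 72 * 10

57.6000 mm


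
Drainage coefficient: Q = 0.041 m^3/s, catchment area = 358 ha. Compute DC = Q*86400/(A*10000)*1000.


DC = Q * 86400 / (A * 10000) * 1000
DC = 0.041 * 86400 / (358 * 10000) * 1000
DC = 3542400.0000 / 3580000

0.9895 mm/day


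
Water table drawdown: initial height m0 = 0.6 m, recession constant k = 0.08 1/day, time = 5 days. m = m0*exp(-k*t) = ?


m = m0 * exp(-k*t)
m = 0.6 * exp(-0.08 * 5)
m = 0.6 * exp(-0.4000)

0.4022 m


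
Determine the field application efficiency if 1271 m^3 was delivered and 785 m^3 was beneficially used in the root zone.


Ea = V_root / V_field * 100 = 785 / 1271 * 100 = 61.7624%

61.7624 %


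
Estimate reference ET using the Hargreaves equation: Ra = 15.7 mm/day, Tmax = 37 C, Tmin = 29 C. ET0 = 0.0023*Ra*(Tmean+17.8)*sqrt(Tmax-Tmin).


Tmean = (Tmax + Tmin)/2 = (37 + 29)/2 = 33.0
ET0 = 0.0023 * 15.7 * (33.0 + 17.8) * sqrt(37 - 29)
ET0 = 0.0023 * 15.7 * 50.8 * 2.828427

5.1884 mm/day


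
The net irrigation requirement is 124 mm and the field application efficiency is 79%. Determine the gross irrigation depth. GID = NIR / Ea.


Ea = 79% = 0.79
GID = NIR / Ea = 124 / 0.79 = 156.9620 mm

156.9620 mm


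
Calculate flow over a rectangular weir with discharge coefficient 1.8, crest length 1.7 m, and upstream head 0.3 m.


Q = C * L * H^(3/2) = 1.8 * 1.7 * 0.3^1.5 = 1.8 * 1.7 * 0.164317

0.5028 m^3/s


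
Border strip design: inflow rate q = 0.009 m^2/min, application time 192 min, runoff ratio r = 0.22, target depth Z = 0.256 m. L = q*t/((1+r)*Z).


L = q*t/((1+r)*Z)
L = 0.009*192/((1+0.22)*0.256)
L = 1.728/0.31232

5.5328 m


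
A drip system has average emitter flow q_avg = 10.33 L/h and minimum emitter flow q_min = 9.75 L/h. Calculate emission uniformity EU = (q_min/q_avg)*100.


EU = (q_min/q_avg)*100 = (9.75/10.33)*100 = 94.3853%

94.3853 %


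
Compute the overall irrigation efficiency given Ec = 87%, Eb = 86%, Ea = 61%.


Ec = 0.87, Eb = 0.86, Ea = 0.61
E = 0.87 * 0.86 * 0.61 * 100 = 45.6402%

45.6402 %


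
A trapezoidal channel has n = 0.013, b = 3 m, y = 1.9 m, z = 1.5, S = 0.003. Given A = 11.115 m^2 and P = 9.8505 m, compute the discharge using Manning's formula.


R = A/P = 11.115/9.8505 = 1.128369
Q = (1/0.013) * 11.115 * 1.128369^(2/3) * 0.003^0.5

50.7568 m^3/s


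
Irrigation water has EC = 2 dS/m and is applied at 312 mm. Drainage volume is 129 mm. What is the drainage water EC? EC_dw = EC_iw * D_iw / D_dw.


EC_dw = EC_iw * D_iw / D_dw
EC_dw = 2 * 312 / 129
EC_dw = 624 / 129

4.8372 dS/m


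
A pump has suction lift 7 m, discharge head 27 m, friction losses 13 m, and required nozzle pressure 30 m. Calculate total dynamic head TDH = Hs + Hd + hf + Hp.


TDH = Hs + Hd + hf + Hp = 7 + 27 + 13 + 30 = 77

77 m


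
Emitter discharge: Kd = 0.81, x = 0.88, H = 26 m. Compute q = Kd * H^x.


q = Kd * H^x = 0.81 * 26^0.88 = 0.81 * 17.586384

14.2450 L/h


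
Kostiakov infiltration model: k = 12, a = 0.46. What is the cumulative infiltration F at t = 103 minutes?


F = k * t^a = 12 * 103^0.46
F = 12 * 8.431505

101.1781 mm


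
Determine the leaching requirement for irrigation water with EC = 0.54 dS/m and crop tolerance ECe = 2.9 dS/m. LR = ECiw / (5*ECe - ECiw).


LR = ECiw / (5*ECe - ECiw)
LR = 0.54 / (5*2.9 - 0.54)
LR = 0.54 / 13.9600

0.0387


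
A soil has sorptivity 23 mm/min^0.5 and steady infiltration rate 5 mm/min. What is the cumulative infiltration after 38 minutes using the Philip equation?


F = S*sqrt(t) + A*t
F = 23*sqrt(38) + 5*38
F = 23*6.164414 + 190

331.7815 mm


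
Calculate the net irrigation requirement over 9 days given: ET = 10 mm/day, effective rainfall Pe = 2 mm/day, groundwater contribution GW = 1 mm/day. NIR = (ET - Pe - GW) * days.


Daily deficit = ET - Pe - GW = 10 - 2 - 1 = 7 mm/day
NIR = 7 * 9 = 63 mm

63.0000 mm


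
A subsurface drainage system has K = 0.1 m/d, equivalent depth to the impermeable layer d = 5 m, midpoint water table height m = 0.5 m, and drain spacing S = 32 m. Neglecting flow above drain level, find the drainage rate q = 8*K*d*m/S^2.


q = 8*K*d*m/S^2
q = 8*0.1*5*0.5/32^2
q = 2.0000 / 1024

0.0020 m/d


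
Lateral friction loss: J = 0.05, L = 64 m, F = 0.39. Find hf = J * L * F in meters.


hf = J * L * F = 0.05 * 64 * 0.39 = 1.2480 m

1.2480 m


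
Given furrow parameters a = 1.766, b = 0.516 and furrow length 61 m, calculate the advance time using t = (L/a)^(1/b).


t = (L/a)^(1/b)
t = (61/1.766)^(1/0.516)
t = 34.541336^(1/0.516)

957.8056 min


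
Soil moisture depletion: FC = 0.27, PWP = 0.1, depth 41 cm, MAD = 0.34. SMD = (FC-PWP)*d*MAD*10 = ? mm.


SMD = (FC - PWP) * d * MAD * 10
SMD = (0.27 - 0.1) * 41 * 0.34 * 10
SMD = 0.1700 * 41 * 0.34 * 10

23.6980 mm


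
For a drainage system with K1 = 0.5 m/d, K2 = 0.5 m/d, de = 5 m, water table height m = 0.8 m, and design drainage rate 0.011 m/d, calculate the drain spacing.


S^2 = 8*K2*de*m/q + 4*K1*m^2/q
S^2 = 8*0.5*5*0.8/0.011 + 4*0.5*0.8^2/0.011
S = sqrt(1570.9091)

39.6347 m


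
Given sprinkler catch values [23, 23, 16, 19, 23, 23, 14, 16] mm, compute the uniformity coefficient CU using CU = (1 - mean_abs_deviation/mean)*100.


mean = 19.625000 mm
MAD = 3.375000 mm
CU = (1 - 3.375000/19.625000)*100

82.8025 %


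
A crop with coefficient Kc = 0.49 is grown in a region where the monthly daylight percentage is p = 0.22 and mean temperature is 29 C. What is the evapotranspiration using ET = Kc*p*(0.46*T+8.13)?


ET = Kc * p * (0.46*T + 8.13)
ET = 0.49 * 0.22 * (0.46*29 + 8.13)
ET = 0.49 * 0.22 * 21.4700

2.3145 mm/day


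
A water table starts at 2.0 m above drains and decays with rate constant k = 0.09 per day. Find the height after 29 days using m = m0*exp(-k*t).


m = m0 * exp(-k*t)
m = 2.0 * exp(-0.09 * 29)
m = 2.0 * exp(-2.6100)

0.1471 m


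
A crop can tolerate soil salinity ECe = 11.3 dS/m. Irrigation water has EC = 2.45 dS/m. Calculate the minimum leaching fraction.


LR = ECiw / (5*ECe - ECiw)
LR = 2.45 / (5*11.3 - 2.45)
LR = 2.45 / 54.0500

0.0453


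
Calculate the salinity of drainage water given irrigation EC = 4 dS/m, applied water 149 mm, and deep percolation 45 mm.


EC_dw = EC_iw * D_iw / D_dw
EC_dw = 4 * 149 / 45
EC_dw = 596 / 45

13.2444 dS/m


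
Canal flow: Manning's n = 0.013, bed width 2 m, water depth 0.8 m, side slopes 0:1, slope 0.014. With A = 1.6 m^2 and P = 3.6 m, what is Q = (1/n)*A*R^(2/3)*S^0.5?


R = A/P = 1.6/3.6 = 0.444444
Q = (1/0.013) * 1.6 * 0.444444^(2/3) * 0.014^0.5

8.4811 m^3/s


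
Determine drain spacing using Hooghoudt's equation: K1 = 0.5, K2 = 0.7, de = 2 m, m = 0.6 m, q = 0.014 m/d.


S^2 = 8*K2*de*m/q + 4*K1*m^2/q
S^2 = 8*0.7*2*0.6/0.014 + 4*0.5*0.6^2/0.014
S = sqrt(531.4286)

23.0527 m


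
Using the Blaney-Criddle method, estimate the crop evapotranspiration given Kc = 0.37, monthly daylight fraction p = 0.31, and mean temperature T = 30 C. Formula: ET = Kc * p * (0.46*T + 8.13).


ET = Kc * p * (0.46*T + 8.13)
ET = 0.37 * 0.31 * (0.46*30 + 8.13)
ET = 0.37 * 0.31 * 21.9300

2.5154 mm/day


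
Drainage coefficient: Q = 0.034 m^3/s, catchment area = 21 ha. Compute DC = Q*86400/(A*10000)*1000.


DC = Q * 86400 / (A * 10000) * 1000
DC = 0.034 * 86400 / (21 * 10000) * 1000
DC = 2937600.0000 / 210000

13.9886 mm/day


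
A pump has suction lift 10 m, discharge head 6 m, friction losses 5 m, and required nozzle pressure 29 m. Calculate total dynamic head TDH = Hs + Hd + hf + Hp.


TDH = Hs + Hd + hf + Hp = 10 + 6 + 5 + 29 = 50

50 m


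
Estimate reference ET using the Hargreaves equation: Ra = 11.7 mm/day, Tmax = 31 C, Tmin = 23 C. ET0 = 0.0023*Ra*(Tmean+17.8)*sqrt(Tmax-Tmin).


Tmean = (Tmax + Tmin)/2 = (31 + 23)/2 = 27.0
ET0 = 0.0023 * 11.7 * (27.0 + 17.8) * sqrt(31 - 23)
ET0 = 0.0023 * 11.7 * 44.8 * 2.828427

3.4099 mm/day


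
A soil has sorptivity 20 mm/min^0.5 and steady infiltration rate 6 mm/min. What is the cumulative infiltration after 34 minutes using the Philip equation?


F = S*sqrt(t) + A*t
F = 20*sqrt(34) + 6*34
F = 20*5.830952 + 204

320.6190 mm


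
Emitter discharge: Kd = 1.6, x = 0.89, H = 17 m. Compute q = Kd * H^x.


q = Kd * H^x = 1.6 * 17^0.89 = 1.6 * 12.447999

19.9168 L/h


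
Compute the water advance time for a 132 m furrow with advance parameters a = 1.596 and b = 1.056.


t = (L/a)^(1/b)
t = (132/1.596)^(1/1.056)
t = 82.706767^(1/1.056)

65.4415 min


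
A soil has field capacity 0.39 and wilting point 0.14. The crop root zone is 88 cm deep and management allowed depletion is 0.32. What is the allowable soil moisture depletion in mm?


SMD = (FC - PWP) * d * MAD * 10
SMD = (0.39 - 0.14) * 88 * 0.32 * 10
SMD = 0.2500 * 88 * 0.32 * 10

70.4000 mm


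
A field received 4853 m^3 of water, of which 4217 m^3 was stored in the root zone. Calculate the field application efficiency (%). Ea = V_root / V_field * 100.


Ea = V_root / V_field * 100 = 4217 / 4853 * 100 = 86.8947%

86.8947 %


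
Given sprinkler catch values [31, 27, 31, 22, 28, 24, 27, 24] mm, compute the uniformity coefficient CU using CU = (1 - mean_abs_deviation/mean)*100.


mean = 26.750000 mm
MAD = 2.562500 mm
CU = (1 - 2.562500/26.750000)*100

90.4206 %


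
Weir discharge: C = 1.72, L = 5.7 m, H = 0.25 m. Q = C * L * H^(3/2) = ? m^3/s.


Q = C * L * H^(3/2) = 1.72 * 5.7 * 0.25^1.5 = 1.72 * 5.7 * 0.125000

1.2255 m^3/s


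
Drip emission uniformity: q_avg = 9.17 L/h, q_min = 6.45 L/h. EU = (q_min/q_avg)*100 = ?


EU = (q_min/q_avg)*100 = (6.45/9.17)*100 = 70.3381%

70.3381 %


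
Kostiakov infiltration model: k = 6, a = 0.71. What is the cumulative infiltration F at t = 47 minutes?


F = k * t^a = 6 * 47^0.71
F = 6 * 15.388259

92.3296 mm


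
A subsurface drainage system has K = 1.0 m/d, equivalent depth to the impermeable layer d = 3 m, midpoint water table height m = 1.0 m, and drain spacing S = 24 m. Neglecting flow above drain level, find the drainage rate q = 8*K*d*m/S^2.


q = 8*K*d*m/S^2
q = 8*1.0*3*1.0/24^2
q = 24.0000 / 576

0.0417 m/d


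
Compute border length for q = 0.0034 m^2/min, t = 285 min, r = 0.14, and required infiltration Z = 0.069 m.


L = q*t/((1+r)*Z)
L = 0.0034*285/((1+0.14)*0.069)
L = 0.969/0.07866

12.3188 m


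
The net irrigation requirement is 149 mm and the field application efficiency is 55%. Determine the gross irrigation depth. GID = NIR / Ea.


Ea = 55% = 0.55
GID = NIR / Ea = 149 / 0.55 = 270.9091 mm

270.9091 mm


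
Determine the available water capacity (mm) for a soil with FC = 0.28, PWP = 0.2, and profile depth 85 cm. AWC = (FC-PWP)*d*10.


AWC = (FC - PWP) * d * 10
AWC = (0.28 - 0.2) * 85 * 10
AWC = 0.0800 * 85 * 10

68.0000 mm


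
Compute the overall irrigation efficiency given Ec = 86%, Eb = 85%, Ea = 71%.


Ec = 0.86, Eb = 0.85, Ea = 0.71
E = 0.86 * 0.85 * 0.71 * 100 = 51.9010%

51.9010 %


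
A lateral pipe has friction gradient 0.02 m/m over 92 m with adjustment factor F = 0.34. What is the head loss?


hf = J * L * F = 0.02 * 92 * 0.34 = 0.6256 m

0.6256 m


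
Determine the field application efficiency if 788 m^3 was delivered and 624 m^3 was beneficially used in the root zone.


Ea = V_root / V_field * 100 = 624 / 788 * 100 = 79.1878%

79.1878 %


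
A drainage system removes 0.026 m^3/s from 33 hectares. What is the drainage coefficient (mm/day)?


DC = Q * 86400 / (A * 10000) * 1000
DC = 0.026 * 86400 / (33 * 10000) * 1000
DC = 2246400.0000 / 330000

6.8073 mm/day


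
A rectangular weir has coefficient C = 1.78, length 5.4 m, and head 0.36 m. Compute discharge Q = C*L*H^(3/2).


Q = C * L * H^(3/2) = 1.78 * 5.4 * 0.36^1.5 = 1.78 * 5.4 * 0.216000

2.0762 m^3/s


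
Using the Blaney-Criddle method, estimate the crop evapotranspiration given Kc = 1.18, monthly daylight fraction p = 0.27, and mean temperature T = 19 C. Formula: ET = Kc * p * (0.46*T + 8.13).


ET = Kc * p * (0.46*T + 8.13)
ET = 1.18 * 0.27 * (0.46*19 + 8.13)
ET = 1.18 * 0.27 * 16.8700

5.3748 mm/day


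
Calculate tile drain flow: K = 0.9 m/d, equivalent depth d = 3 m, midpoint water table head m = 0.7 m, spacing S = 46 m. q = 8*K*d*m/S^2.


q = 8*K*d*m/S^2
q = 8*0.9*3*0.7/46^2
q = 15.1200 / 2116

0.0071 m/d


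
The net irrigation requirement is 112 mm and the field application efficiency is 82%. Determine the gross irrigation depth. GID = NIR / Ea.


Ea = 82% = 0.82
GID = NIR / Ea = 112 / 0.82 = 136.5854 mm

136.5854 mm


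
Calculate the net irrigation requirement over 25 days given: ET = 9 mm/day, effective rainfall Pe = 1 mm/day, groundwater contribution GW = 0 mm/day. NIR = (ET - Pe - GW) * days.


Daily deficit = ET - Pe - GW = 9 - 1 - 0 = 8 mm/day
NIR = 8 * 25 = 200 mm

200.0000 mm


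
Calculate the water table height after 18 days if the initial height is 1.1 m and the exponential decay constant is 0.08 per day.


m = m0 * exp(-k*t)
m = 1.1 * exp(-0.08 * 18)
m = 1.1 * exp(-1.4400)

0.2606 m


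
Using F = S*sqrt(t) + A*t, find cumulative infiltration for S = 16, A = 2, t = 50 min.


F = S*sqrt(t) + A*t
F = 16*sqrt(50) + 2*50
F = 16*7.071068 + 100

213.1371 mm


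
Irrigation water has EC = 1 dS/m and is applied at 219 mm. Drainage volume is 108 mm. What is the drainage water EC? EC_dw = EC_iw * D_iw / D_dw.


EC_dw = EC_iw * D_iw / D_dw
EC_dw = 1 * 219 / 108
EC_dw = 219 / 108

2.0278 dS/m


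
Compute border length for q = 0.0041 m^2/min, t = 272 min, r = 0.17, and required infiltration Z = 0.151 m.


L = q*t/((1+r)*Z)
L = 0.0041*272/((1+0.17)*0.151)
L = 1.1152/0.17667

6.3123 m


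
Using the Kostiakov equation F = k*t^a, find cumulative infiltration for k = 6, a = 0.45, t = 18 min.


F = k * t^a = 6 * 18^0.45
F = 6 * 3.671746

22.0305 mm


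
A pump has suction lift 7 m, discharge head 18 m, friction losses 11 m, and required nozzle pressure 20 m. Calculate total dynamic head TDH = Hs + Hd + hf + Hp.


TDH = Hs + Hd + hf + Hp = 7 + 18 + 11 + 20 = 56

56 m


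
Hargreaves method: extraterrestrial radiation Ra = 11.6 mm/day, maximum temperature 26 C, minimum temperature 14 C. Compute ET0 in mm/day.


Tmean = (Tmax + Tmin)/2 = (26 + 14)/2 = 20.0
ET0 = 0.0023 * 11.6 * (20.0 + 17.8) * sqrt(26 - 14)
ET0 = 0.0023 * 11.6 * 37.8 * 3.464102

3.4936 mm/day


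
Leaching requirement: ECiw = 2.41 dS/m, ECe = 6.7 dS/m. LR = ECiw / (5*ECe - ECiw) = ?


LR = ECiw / (5*ECe - ECiw)
LR = 2.41 / (5*6.7 - 2.41)
LR = 2.41 / 31.0900

0.0775


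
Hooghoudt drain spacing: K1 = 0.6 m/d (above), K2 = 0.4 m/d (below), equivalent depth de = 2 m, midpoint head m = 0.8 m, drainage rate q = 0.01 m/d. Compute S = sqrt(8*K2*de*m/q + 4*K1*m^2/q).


S^2 = 8*K2*de*m/q + 4*K1*m^2/q
S^2 = 8*0.4*2*0.8/0.01 + 4*0.6*0.8^2/0.01
S = sqrt(665.6000)

25.7992 m


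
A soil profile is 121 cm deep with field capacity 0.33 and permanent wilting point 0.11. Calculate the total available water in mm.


AWC = (FC - PWP) * d * 10
AWC = (0.33 - 0.11) * 121 * 10
AWC = 0.2200 * 121 * 10

266.2000 mm
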